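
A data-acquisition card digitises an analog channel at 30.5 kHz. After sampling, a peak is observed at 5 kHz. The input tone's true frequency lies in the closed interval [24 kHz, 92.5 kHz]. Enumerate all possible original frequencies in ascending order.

Frequencies that alias to 5 kHz are k·fs ± 5 kHz for integer k ≥ 0.
k=0: 5 kHz.
k=1: 25.5 kHz, 35.5 kHz.
k=2: 56 kHz, 66 kHz.
k=3: 86.5 kHz, 96.5 kHz.
k=4: 117 kHz, 127 kHz.
Within [24 kHz, 92.5 kHz]: 25.5 kHz, 35.5 kHz, 56 kHz, 66 kHz, 86.5 kHz.

25.5 kHz, 35.5 kHz, 56 kHz, 66 kHz, 86.5 kHz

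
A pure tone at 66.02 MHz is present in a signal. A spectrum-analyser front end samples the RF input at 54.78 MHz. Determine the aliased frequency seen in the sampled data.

11.24 MHz

66.02 MHz mod fs = 11.24 MHz.
11.24 MHz ≤ fs/2 = 27.39 MHz, appears at 11.24 MHz.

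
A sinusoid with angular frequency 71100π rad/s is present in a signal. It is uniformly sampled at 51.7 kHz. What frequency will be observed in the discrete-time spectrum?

16.15 kHz

ω = 71100π rad/s → f = ω/(2π) = 35550 Hz = 35.55 kHz.
35.55 kHz > fs/2 = 25.85 kHz, folds to fs − 35.55 kHz = 16.15 kHz.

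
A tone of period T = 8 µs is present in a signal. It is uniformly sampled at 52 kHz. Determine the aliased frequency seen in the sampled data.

21 kHz

T = 8 µs → f = 1/T = 125 kHz.
125 kHz mod fs = 21 kHz.
21 kHz ≤ fs/2 = 26 kHz, appears at 21 kHz.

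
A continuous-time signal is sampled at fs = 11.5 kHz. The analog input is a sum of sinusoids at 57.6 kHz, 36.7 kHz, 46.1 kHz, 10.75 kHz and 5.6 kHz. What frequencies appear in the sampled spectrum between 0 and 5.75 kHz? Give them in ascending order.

0.1 kHz, 0.75 kHz, 2.2 kHz, 5.6 kHz

fs/2 = 5.75 kHz.
57.6 kHz mod fs = 0.1 kHz.
0.1 kHz ≤ fs/2 = 5.75 kHz, appears at 0.1 kHz.
36.7 kHz mod fs = 2.2 kHz.
2.2 kHz ≤ fs/2 = 5.75 kHz, appears at 2.2 kHz.
46.1 kHz mod fs = 0.1 kHz.
0.1 kHz ≤ fs/2 = 5.75 kHz, appears at 0.1 kHz.
10.75 kHz > fs/2 = 5.75 kHz, folds to fs − 10.75 kHz = 0.75 kHz.
5.6 kHz ≤ fs/2 = 5.75 kHz, passes unchanged.
Distinct values: {0.1 kHz, 0.75 kHz, 2.2 kHz, 5.6 kHz}.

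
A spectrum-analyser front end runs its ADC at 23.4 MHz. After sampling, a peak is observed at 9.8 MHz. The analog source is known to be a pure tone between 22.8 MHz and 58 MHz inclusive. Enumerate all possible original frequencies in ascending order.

Frequencies that alias to 9.8 MHz are k·fs ± 9.8 MHz for integer k ≥ 0.
k=0: 9.8 MHz.
k=1: 13.6 MHz, 33.2 MHz.
k=2: 37 MHz, 56.6 MHz.
k=3: 60.4 MHz, 80 MHz.
Within [22.8 MHz, 58 MHz]: 33.2 MHz, 37 MHz, 56.6 MHz.

33.2 MHz, 37 MHz, 56.6 MHz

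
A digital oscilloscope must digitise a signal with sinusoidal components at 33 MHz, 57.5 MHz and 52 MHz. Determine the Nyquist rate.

Highest-frequency component: 57.5 MHz.
Nyquist rate = 2 × 57.5 MHz = 115 MHz.

115 MHz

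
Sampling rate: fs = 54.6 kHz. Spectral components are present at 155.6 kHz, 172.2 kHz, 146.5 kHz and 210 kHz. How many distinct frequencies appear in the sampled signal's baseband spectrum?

3

fs/2 = 27.3 kHz.
155.6 kHz mod fs = 46.4 kHz.
46.4 kHz > fs/2 = 27.3 kHz, folds to fs − 46.4 kHz = 8.2 kHz.
172.2 kHz mod fs = 8.4 kHz.
8.4 kHz ≤ fs/2 = 27.3 kHz, appears at 8.4 kHz.
146.5 kHz mod fs = 37.3 kHz.
37.3 kHz > fs/2 = 27.3 kHz, folds to fs − 37.3 kHz = 17.3 kHz.
210 kHz mod fs = 46.2 kHz.
46.2 kHz > fs/2 = 27.3 kHz, folds to fs − 46.2 kHz = 8.4 kHz.
Distinct values: {8.2 kHz, 8.4 kHz, 17.3 kHz} → 3.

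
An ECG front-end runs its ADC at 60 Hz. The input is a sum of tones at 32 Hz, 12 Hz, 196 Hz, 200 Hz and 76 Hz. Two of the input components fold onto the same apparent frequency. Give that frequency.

fs/2 = 30 Hz.
32 Hz > fs/2 = 30 Hz, folds to fs − 32 Hz = 28 Hz.
12 Hz ≤ fs/2 = 30 Hz, passes unchanged.
196 Hz mod fs = 16 Hz.
16 Hz ≤ fs/2 = 30 Hz, appears at 16 Hz.
200 Hz mod fs = 20 Hz.
20 Hz ≤ fs/2 = 30 Hz, appears at 20 Hz.
76 Hz mod fs = 16 Hz.
16 Hz ≤ fs/2 = 30 Hz, appears at 16 Hz.
76 Hz and 196 Hz both map to 16 Hz.

16 Hz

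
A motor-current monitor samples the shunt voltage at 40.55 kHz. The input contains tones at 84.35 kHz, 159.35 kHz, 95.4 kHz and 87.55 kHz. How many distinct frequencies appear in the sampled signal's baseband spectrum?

fs/2 = 20.275 kHz.
84.35 kHz mod fs = 3.25 kHz.
3.25 kHz ≤ fs/2 = 20.275 kHz, appears at 3.25 kHz.
159.35 kHz mod fs = 37.7 kHz.
37.7 kHz > fs/2 = 20.275 kHz, folds to fs − 37.7 kHz = 2.85 kHz.
95.4 kHz mod fs = 14.3 kHz.
14.3 kHz ≤ fs/2 = 20.275 kHz, appears at 14.3 kHz.
87.55 kHz mod fs = 6.45 kHz.
6.45 kHz ≤ fs/2 = 20.275 kHz, appears at 6.45 kHz.
Distinct values: {2.85 kHz, 3.25 kHz, 6.45 kHz, 14.3 kHz} → 4.

4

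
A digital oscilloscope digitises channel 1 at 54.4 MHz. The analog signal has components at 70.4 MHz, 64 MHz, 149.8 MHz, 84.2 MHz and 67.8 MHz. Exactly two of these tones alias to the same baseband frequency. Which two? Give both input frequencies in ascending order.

fs/2 = 27.2 MHz.
70.4 MHz mod fs = 16 MHz.
16 MHz ≤ fs/2 = 27.2 MHz, appears at 16 MHz.
64 MHz mod fs = 9.6 MHz.
9.6 MHz ≤ fs/2 = 27.2 MHz, appears at 9.6 MHz.
149.8 MHz mod fs = 41 MHz.
41 MHz > fs/2 = 27.2 MHz, folds to fs − 41 MHz = 13.4 MHz.
84.2 MHz mod fs = 29.8 MHz.
29.8 MHz > fs/2 = 27.2 MHz, folds to fs − 29.8 MHz = 24.6 MHz.
67.8 MHz mod fs = 13.4 MHz.
13.4 MHz ≤ fs/2 = 27.2 MHz, appears at 13.4 MHz.
67.8 MHz and 149.8 MHz both map to 13.4 MHz.

67.8 MHz, 149.8 MHz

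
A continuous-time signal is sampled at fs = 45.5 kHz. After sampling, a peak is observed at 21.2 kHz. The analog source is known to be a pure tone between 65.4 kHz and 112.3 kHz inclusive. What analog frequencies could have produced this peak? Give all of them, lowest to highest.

Frequencies that alias to 21.2 kHz are k·fs ± 21.2 kHz for integer k ≥ 0.
k=0: 21.2 kHz.
k=1: 24.3 kHz, 66.7 kHz.
k=2: 69.8 kHz, 112.2 kHz.
k=3: 115.3 kHz, 157.7 kHz.
Within [65.4 kHz, 112.3 kHz]: 66.7 kHz, 69.8 kHz, 112.2 kHz.

66.7 kHz, 69.8 kHz, 112.2 kHz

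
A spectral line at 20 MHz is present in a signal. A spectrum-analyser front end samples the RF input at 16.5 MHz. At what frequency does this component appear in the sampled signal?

3.5 MHz

20 MHz mod fs = 3.5 MHz.
3.5 MHz ≤ fs/2 = 8.25 MHz, appears at 3.5 MHz.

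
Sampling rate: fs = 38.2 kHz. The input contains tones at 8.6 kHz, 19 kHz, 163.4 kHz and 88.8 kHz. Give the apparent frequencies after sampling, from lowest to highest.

8.6 kHz, 10.6 kHz, 12.4 kHz, 19 kHz

fs/2 = 19.1 kHz.
8.6 kHz ≤ fs/2 = 19.1 kHz, passes unchanged.
19 kHz ≤ fs/2 = 19.1 kHz, passes unchanged.
163.4 kHz mod fs = 10.6 kHz.
10.6 kHz ≤ fs/2 = 19.1 kHz, appears at 10.6 kHz.
88.8 kHz mod fs = 12.4 kHz.
12.4 kHz ≤ fs/2 = 19.1 kHz, appears at 12.4 kHz.
Distinct values: {8.6 kHz, 10.6 kHz, 12.4 kHz, 19 kHz}.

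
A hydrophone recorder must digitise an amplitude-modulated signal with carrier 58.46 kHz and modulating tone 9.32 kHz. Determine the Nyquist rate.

135.56 kHz

AM sidebands sit at fc ± fm = 49.14 kHz and 67.78 kHz.
Highest-frequency component: 67.78 kHz.
Nyquist rate = 2 × 67.78 kHz = 135.56 kHz.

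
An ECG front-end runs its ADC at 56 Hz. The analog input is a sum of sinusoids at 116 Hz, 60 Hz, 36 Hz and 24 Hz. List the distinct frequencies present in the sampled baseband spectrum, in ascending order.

fs/2 = 28 Hz.
116 Hz mod fs = 4 Hz.
4 Hz ≤ fs/2 = 28 Hz, appears at 4 Hz.
60 Hz mod fs = 4 Hz.
4 Hz ≤ fs/2 = 28 Hz, appears at 4 Hz.
36 Hz > fs/2 = 28 Hz, folds to fs − 36 Hz = 20 Hz.
24 Hz ≤ fs/2 = 28 Hz, passes unchanged.
Distinct values: {4 Hz, 20 Hz, 24 Hz}.

4 Hz, 20 Hz, 24 Hz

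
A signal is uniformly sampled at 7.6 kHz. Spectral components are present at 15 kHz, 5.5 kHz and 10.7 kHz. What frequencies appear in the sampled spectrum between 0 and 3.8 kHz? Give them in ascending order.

0.2 kHz, 2.1 kHz, 3.1 kHz

fs/2 = 3.8 kHz.
15 kHz mod fs = 7.4 kHz.
7.4 kHz > fs/2 = 3.8 kHz, folds to fs − 7.4 kHz = 0.2 kHz.
5.5 kHz > fs/2 = 3.8 kHz, folds to fs − 5.5 kHz = 2.1 kHz.
10.7 kHz mod fs = 3.1 kHz.
3.1 kHz ≤ fs/2 = 3.8 kHz, appears at 3.1 kHz.
Distinct values: {0.2 kHz, 2.1 kHz, 3.1 kHz}.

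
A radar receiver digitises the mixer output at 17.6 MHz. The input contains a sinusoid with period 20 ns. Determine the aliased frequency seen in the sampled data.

2.8 MHz

T = 20 ns → f = 1/T = 50 MHz.
50 MHz mod fs = 14.8 MHz.
14.8 MHz > fs/2 = 8.8 MHz, folds to fs − 14.8 MHz = 2.8 MHz.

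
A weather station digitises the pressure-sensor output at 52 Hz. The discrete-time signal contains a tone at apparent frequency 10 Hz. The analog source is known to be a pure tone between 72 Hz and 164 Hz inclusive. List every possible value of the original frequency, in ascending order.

94 Hz, 114 Hz, 146 Hz

Frequencies that alias to 10 Hz are k·fs ± 10 Hz for integer k ≥ 0.
k=0: 10 Hz.
k=1: 42 Hz, 62 Hz.
k=2: 94 Hz, 114 Hz.
k=3: 146 Hz, 166 Hz.
k=4: 198 Hz, 218 Hz.
Within [72 Hz, 164 Hz]: 94 Hz, 114 Hz, 146 Hz.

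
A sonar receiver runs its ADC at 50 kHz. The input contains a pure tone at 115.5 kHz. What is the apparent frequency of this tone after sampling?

15.5 kHz

115.5 kHz mod fs = 15.5 kHz.
15.5 kHz ≤ fs/2 = 25 kHz, appears at 15.5 kHz.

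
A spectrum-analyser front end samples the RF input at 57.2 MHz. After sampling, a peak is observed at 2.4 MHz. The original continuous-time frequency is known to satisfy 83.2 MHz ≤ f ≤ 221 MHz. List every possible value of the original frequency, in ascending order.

112 MHz, 116.8 MHz, 169.2 MHz, 174 MHz

Frequencies that alias to 2.4 MHz are k·fs ± 2.4 MHz for integer k ≥ 0.
k=0: 2.4 MHz.
k=1: 54.8 MHz, 59.6 MHz.
k=2: 112 MHz, 116.8 MHz.
k=3: 169.2 MHz, 174 MHz.
k=4: 226.4 MHz, 231.2 MHz.
Within [83.2 MHz, 221 MHz]: 112 MHz, 116.8 MHz, 169.2 MHz, 174 MHz.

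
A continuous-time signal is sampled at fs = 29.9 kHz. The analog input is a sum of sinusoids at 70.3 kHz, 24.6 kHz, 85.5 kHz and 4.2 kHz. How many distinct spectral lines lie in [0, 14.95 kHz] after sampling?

fs/2 = 14.95 kHz.
70.3 kHz mod fs = 10.5 kHz.
10.5 kHz ≤ fs/2 = 14.95 kHz, appears at 10.5 kHz.
24.6 kHz > fs/2 = 14.95 kHz, folds to fs − 24.6 kHz = 5.3 kHz.
85.5 kHz mod fs = 25.7 kHz.
25.7 kHz > fs/2 = 14.95 kHz, folds to fs − 25.7 kHz = 4.2 kHz.
4.2 kHz ≤ fs/2 = 14.95 kHz, passes unchanged.
Distinct values: {4.2 kHz, 5.3 kHz, 10.5 kHz} → 3.

3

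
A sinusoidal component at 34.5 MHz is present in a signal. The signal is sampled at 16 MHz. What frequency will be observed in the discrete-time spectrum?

2.5 MHz

34.5 MHz mod fs = 2.5 MHz.
2.5 MHz ≤ fs/2 = 8 MHz, appears at 2.5 MHz.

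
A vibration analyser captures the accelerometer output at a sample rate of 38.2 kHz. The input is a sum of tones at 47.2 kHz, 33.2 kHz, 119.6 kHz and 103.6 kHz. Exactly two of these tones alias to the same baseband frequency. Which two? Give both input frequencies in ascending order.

fs/2 = 19.1 kHz.
47.2 kHz mod fs = 9 kHz.
9 kHz ≤ fs/2 = 19.1 kHz, appears at 9 kHz.
33.2 kHz > fs/2 = 19.1 kHz, folds to fs − 33.2 kHz = 5 kHz.
119.6 kHz mod fs = 5 kHz.
5 kHz ≤ fs/2 = 19.1 kHz, appears at 5 kHz.
103.6 kHz mod fs = 27.2 kHz.
27.2 kHz > fs/2 = 19.1 kHz, folds to fs − 27.2 kHz = 11 kHz.
33.2 kHz and 119.6 kHz both map to 5 kHz.

33.2 kHz, 119.6 kHz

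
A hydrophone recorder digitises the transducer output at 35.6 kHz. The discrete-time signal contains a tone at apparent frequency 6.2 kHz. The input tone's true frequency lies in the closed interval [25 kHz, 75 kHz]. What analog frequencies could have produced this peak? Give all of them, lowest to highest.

29.4 kHz, 41.8 kHz, 65 kHz

Frequencies that alias to 6.2 kHz are k·fs ± 6.2 kHz for integer k ≥ 0.
k=0: 6.2 kHz.
k=1: 29.4 kHz, 41.8 kHz.
k=2: 65 kHz, 77.4 kHz.
k=3: 100.6 kHz, 113 kHz.
Within [25 kHz, 75 kHz]: 29.4 kHz, 41.8 kHz, 65 kHz.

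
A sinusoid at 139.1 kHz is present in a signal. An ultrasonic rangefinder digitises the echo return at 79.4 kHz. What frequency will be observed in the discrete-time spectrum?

139.1 kHz mod fs = 59.7 kHz.
59.7 kHz > fs/2 = 39.7 kHz, folds to fs − 59.7 kHz = 19.7 kHz.

19.7 kHz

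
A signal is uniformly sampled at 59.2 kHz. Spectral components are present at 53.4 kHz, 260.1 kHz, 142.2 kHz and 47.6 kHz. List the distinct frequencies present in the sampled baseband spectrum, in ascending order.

5.8 kHz, 11.6 kHz, 23.3 kHz, 23.8 kHz

fs/2 = 29.6 kHz.
53.4 kHz > fs/2 = 29.6 kHz, folds to fs − 53.4 kHz = 5.8 kHz.
260.1 kHz mod fs = 23.3 kHz.
23.3 kHz ≤ fs/2 = 29.6 kHz, appears at 23.3 kHz.
142.2 kHz mod fs = 23.8 kHz.
23.8 kHz ≤ fs/2 = 29.6 kHz, appears at 23.8 kHz.
47.6 kHz > fs/2 = 29.6 kHz, folds to fs − 47.6 kHz = 11.6 kHz.
Distinct values: {5.8 kHz, 11.6 kHz, 23.3 kHz, 23.8 kHz}.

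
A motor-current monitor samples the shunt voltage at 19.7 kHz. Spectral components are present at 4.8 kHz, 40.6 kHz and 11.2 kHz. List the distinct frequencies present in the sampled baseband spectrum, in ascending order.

fs/2 = 9.85 kHz.
4.8 kHz ≤ fs/2 = 9.85 kHz, passes unchanged.
40.6 kHz mod fs = 1.2 kHz.
1.2 kHz ≤ fs/2 = 9.85 kHz, appears at 1.2 kHz.
11.2 kHz > fs/2 = 9.85 kHz, folds to fs − 11.2 kHz = 8.5 kHz.
Distinct values: {1.2 kHz, 4.8 kHz, 8.5 kHz}.

1.2 kHz, 4.8 kHz, 8.5 kHz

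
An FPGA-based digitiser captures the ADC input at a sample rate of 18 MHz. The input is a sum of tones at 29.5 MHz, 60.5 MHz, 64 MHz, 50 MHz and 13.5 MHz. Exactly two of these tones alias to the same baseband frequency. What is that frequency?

6.5 MHz

fs/2 = 9 MHz.
29.5 MHz mod fs = 11.5 MHz.
11.5 MHz > fs/2 = 9 MHz, folds to fs − 11.5 MHz = 6.5 MHz.
60.5 MHz mod fs = 6.5 MHz.
6.5 MHz ≤ fs/2 = 9 MHz, appears at 6.5 MHz.
64 MHz mod fs = 10 MHz.
10 MHz > fs/2 = 9 MHz, folds to fs − 10 MHz = 8 MHz.
50 MHz mod fs = 14 MHz.
14 MHz > fs/2 = 9 MHz, folds to fs − 14 MHz = 4 MHz.
13.5 MHz > fs/2 = 9 MHz, folds to fs − 13.5 MHz = 4.5 MHz.
29.5 MHz and 60.5 MHz both map to 6.5 MHz.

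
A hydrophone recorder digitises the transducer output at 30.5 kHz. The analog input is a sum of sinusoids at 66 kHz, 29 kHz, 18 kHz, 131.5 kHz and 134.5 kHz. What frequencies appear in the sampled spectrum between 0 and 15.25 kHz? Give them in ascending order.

fs/2 = 15.25 kHz.
66 kHz mod fs = 5 kHz.
5 kHz ≤ fs/2 = 15.25 kHz, appears at 5 kHz.
29 kHz > fs/2 = 15.25 kHz, folds to fs − 29 kHz = 1.5 kHz.
18 kHz > fs/2 = 15.25 kHz, folds to fs − 18 kHz = 12.5 kHz.
131.5 kHz mod fs = 9.5 kHz.
9.5 kHz ≤ fs/2 = 15.25 kHz, appears at 9.5 kHz.
134.5 kHz mod fs = 12.5 kHz.
12.5 kHz ≤ fs/2 = 15.25 kHz, appears at 12.5 kHz.
Distinct values: {1.5 kHz, 5 kHz, 9.5 kHz, 12.5 kHz}.

1.5 kHz, 5 kHz, 9.5 kHz, 12.5 kHz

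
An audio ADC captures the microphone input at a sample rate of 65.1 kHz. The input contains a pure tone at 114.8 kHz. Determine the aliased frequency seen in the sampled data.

114.8 kHz mod fs = 49.7 kHz.
49.7 kHz > fs/2 = 32.55 kHz, folds to fs − 49.7 kHz = 15.4 kHz.

15.4 kHz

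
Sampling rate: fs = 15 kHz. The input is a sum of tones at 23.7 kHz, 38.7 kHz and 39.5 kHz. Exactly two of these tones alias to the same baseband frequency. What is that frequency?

fs/2 = 7.5 kHz.
23.7 kHz mod fs = 8.7 kHz.
8.7 kHz > fs/2 = 7.5 kHz, folds to fs − 8.7 kHz = 6.3 kHz.
38.7 kHz mod fs = 8.7 kHz.
8.7 kHz > fs/2 = 7.5 kHz, folds to fs − 8.7 kHz = 6.3 kHz.
39.5 kHz mod fs = 9.5 kHz.
9.5 kHz > fs/2 = 7.5 kHz, folds to fs − 9.5 kHz = 5.5 kHz.
23.7 kHz and 38.7 kHz both map to 6.3 kHz.

6.3 kHz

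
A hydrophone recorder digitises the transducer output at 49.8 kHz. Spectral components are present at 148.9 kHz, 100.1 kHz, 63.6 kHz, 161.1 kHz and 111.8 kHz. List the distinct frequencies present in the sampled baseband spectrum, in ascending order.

fs/2 = 24.9 kHz.
148.9 kHz mod fs = 49.3 kHz.
49.3 kHz > fs/2 = 24.9 kHz, folds to fs − 49.3 kHz = 0.5 kHz.
100.1 kHz mod fs = 0.5 kHz.
0.5 kHz ≤ fs/2 = 24.9 kHz, appears at 0.5 kHz.
63.6 kHz mod fs = 13.8 kHz.
13.8 kHz ≤ fs/2 = 24.9 kHz, appears at 13.8 kHz.
161.1 kHz mod fs = 11.7 kHz.
11.7 kHz ≤ fs/2 = 24.9 kHz, appears at 11.7 kHz.
111.8 kHz mod fs = 12.2 kHz.
12.2 kHz ≤ fs/2 = 24.9 kHz, appears at 12.2 kHz.
Distinct values: {0.5 kHz, 11.7 kHz, 12.2 kHz, 13.8 kHz}.

0.5 kHz, 11.7 kHz, 12.2 kHz, 13.8 kHz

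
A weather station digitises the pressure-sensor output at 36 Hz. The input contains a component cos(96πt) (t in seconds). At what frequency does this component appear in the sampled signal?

ω = 96π rad/s → f = ω/(2π) = 48 Hz.
48 Hz mod fs = 12 Hz.
12 Hz ≤ fs/2 = 18 Hz, appears at 12 Hz.

12 Hz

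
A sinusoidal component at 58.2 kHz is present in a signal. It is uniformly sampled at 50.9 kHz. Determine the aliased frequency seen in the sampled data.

58.2 kHz mod fs = 7.3 kHz.
7.3 kHz ≤ fs/2 = 25.45 kHz, appears at 7.3 kHz.

7.3 kHz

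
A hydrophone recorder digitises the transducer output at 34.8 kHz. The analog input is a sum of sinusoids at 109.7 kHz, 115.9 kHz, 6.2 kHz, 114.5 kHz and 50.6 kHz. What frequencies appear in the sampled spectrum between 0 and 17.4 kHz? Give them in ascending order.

5.3 kHz, 6.2 kHz, 10.1 kHz, 11.5 kHz, 15.8 kHz

fs/2 = 17.4 kHz.
109.7 kHz mod fs = 5.3 kHz.
5.3 kHz ≤ fs/2 = 17.4 kHz, appears at 5.3 kHz.
115.9 kHz mod fs = 11.5 kHz.
11.5 kHz ≤ fs/2 = 17.4 kHz, appears at 11.5 kHz.
6.2 kHz ≤ fs/2 = 17.4 kHz, passes unchanged.
114.5 kHz mod fs = 10.1 kHz.
10.1 kHz ≤ fs/2 = 17.4 kHz, appears at 10.1 kHz.
50.6 kHz mod fs = 15.8 kHz.
15.8 kHz ≤ fs/2 = 17.4 kHz, appears at 15.8 kHz.
Distinct values: {5.3 kHz, 6.2 kHz, 10.1 kHz, 11.5 kHz, 15.8 kHz}.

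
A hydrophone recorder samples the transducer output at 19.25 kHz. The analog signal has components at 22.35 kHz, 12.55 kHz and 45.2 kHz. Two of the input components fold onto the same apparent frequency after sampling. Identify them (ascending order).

12.55 kHz, 45.2 kHz

fs/2 = 9.625 kHz.
22.35 kHz mod fs = 3.1 kHz.
3.1 kHz ≤ fs/2 = 9.625 kHz, appears at 3.1 kHz.
12.55 kHz > fs/2 = 9.625 kHz, folds to fs − 12.55 kHz = 6.7 kHz.
45.2 kHz mod fs = 6.7 kHz.
6.7 kHz ≤ fs/2 = 9.625 kHz, appears at 6.7 kHz.
12.55 kHz and 45.2 kHz both map to 6.7 kHz.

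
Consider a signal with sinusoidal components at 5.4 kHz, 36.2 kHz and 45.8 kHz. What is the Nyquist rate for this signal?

Highest-frequency component: 45.8 kHz.
Nyquist rate = 2 × 45.8 kHz = 91.6 kHz.

91.6 kHz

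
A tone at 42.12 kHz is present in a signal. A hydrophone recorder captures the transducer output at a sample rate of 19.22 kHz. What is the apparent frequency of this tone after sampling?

42.12 kHz mod fs = 3.68 kHz.
3.68 kHz ≤ fs/2 = 9.61 kHz, appears at 3.68 kHz.

3.68 kHz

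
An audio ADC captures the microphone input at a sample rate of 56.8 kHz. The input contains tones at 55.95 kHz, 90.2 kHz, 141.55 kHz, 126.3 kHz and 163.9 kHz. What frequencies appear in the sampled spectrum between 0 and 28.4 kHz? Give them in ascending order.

fs/2 = 28.4 kHz.
55.95 kHz > fs/2 = 28.4 kHz, folds to fs − 55.95 kHz = 0.85 kHz.
90.2 kHz mod fs = 33.4 kHz.
33.4 kHz > fs/2 = 28.4 kHz, folds to fs − 33.4 kHz = 23.4 kHz.
141.55 kHz mod fs = 27.95 kHz.
27.95 kHz ≤ fs/2 = 28.4 kHz, appears at 27.95 kHz.
126.3 kHz mod fs = 12.7 kHz.
12.7 kHz ≤ fs/2 = 28.4 kHz, appears at 12.7 kHz.
163.9 kHz mod fs = 50.3 kHz.
50.3 kHz > fs/2 = 28.4 kHz, folds to fs − 50.3 kHz = 6.5 kHz.
Distinct values: {0.85 kHz, 6.5 kHz, 12.7 kHz, 23.4 kHz, 27.95 kHz}.

0.85 kHz, 6.5 kHz, 12.7 kHz, 23.4 kHz, 27.95 kHz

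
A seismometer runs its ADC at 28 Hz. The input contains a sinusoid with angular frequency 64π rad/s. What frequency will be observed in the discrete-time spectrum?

4 Hz

ω = 64π rad/s → f = ω/(2π) = 32 Hz.
32 Hz mod fs = 4 Hz.
4 Hz ≤ fs/2 = 14 Hz, appears at 4 Hz.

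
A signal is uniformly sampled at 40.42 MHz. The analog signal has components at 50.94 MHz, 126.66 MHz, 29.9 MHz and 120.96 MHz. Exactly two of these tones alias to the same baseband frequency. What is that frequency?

10.52 MHz

fs/2 = 20.21 MHz.
50.94 MHz mod fs = 10.52 MHz.
10.52 MHz ≤ fs/2 = 20.21 MHz, appears at 10.52 MHz.
126.66 MHz mod fs = 5.4 MHz.
5.4 MHz ≤ fs/2 = 20.21 MHz, appears at 5.4 MHz.
29.9 MHz > fs/2 = 20.21 MHz, folds to fs − 29.9 MHz = 10.52 MHz.
120.96 MHz mod fs = 40.12 MHz.
40.12 MHz > fs/2 = 20.21 MHz, folds to fs − 40.12 MHz = 0.3 MHz.
29.9 MHz and 50.94 MHz both map to 10.52 MHz.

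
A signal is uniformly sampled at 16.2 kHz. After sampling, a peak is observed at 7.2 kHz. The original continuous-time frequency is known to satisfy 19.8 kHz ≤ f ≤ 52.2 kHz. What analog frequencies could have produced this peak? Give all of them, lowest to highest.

23.4 kHz, 25.2 kHz, 39.6 kHz, 41.4 kHz

Frequencies that alias to 7.2 kHz are k·fs ± 7.2 kHz for integer k ≥ 0.
k=0: 7.2 kHz.
k=1: 9 kHz, 23.4 kHz.
k=2: 25.2 kHz, 39.6 kHz.
k=3: 41.4 kHz, 55.8 kHz.
k=4: 57.6 kHz, 72 kHz.
Within [19.8 kHz, 52.2 kHz]: 23.4 kHz, 25.2 kHz, 39.6 kHz, 41.4 kHz.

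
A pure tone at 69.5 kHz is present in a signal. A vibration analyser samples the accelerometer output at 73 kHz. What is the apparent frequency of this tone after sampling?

69.5 kHz > fs/2 = 36.5 kHz, folds to fs − 69.5 kHz = 3.5 kHz.

3.5 kHz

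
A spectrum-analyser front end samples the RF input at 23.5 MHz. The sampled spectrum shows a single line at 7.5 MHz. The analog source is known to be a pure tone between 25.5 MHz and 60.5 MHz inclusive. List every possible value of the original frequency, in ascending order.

31 MHz, 39.5 MHz, 54.5 MHz

Frequencies that alias to 7.5 MHz are k·fs ± 7.5 MHz for integer k ≥ 0.
k=0: 7.5 MHz.
k=1: 16 MHz, 31 MHz.
k=2: 39.5 MHz, 54.5 MHz.
k=3: 63 MHz, 78 MHz.
Within [25.5 MHz, 60.5 MHz]: 31 MHz, 39.5 MHz, 54.5 MHz.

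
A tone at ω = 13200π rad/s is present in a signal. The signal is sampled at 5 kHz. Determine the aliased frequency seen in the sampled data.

1.6 kHz

ω = 13200π rad/s → f = ω/(2π) = 6600 Hz = 6.6 kHz.
6.6 kHz mod fs = 1.6 kHz.
1.6 kHz ≤ fs/2 = 2.5 kHz, appears at 1.6 kHz.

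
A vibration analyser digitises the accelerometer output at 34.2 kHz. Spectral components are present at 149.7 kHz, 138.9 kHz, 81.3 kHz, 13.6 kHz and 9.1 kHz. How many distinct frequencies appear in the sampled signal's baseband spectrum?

fs/2 = 17.1 kHz.
149.7 kHz mod fs = 12.9 kHz.
12.9 kHz ≤ fs/2 = 17.1 kHz, appears at 12.9 kHz.
138.9 kHz mod fs = 2.1 kHz.
2.1 kHz ≤ fs/2 = 17.1 kHz, appears at 2.1 kHz.
81.3 kHz mod fs = 12.9 kHz.
12.9 kHz ≤ fs/2 = 17.1 kHz, appears at 12.9 kHz.
13.6 kHz ≤ fs/2 = 17.1 kHz, passes unchanged.
9.1 kHz ≤ fs/2 = 17.1 kHz, passes unchanged.
Distinct values: {2.1 kHz, 9.1 kHz, 12.9 kHz, 13.6 kHz} → 4.

4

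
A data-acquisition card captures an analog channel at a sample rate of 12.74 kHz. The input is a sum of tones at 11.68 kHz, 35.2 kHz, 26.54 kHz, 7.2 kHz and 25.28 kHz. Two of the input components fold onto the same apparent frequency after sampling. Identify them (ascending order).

fs/2 = 6.37 kHz.
11.68 kHz > fs/2 = 6.37 kHz, folds to fs − 11.68 kHz = 1.06 kHz.
35.2 kHz mod fs = 9.72 kHz.
9.72 kHz > fs/2 = 6.37 kHz, folds to fs − 9.72 kHz = 3.02 kHz.
26.54 kHz mod fs = 1.06 kHz.
1.06 kHz ≤ fs/2 = 6.37 kHz, appears at 1.06 kHz.
7.2 kHz > fs/2 = 6.37 kHz, folds to fs − 7.2 kHz = 5.54 kHz.
25.28 kHz mod fs = 12.54 kHz.
12.54 kHz > fs/2 = 6.37 kHz, folds to fs − 12.54 kHz = 0.2 kHz.
11.68 kHz and 26.54 kHz both map to 1.06 kHz.

11.68 kHz, 26.54 kHz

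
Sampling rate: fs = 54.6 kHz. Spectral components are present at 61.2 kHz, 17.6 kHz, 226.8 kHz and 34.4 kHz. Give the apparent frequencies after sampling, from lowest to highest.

6.6 kHz, 8.4 kHz, 17.6 kHz, 20.2 kHz

fs/2 = 27.3 kHz.
61.2 kHz mod fs = 6.6 kHz.
6.6 kHz ≤ fs/2 = 27.3 kHz, appears at 6.6 kHz.
17.6 kHz ≤ fs/2 = 27.3 kHz, passes unchanged.
226.8 kHz mod fs = 8.4 kHz.
8.4 kHz ≤ fs/2 = 27.3 kHz, appears at 8.4 kHz.
34.4 kHz > fs/2 = 27.3 kHz, folds to fs − 34.4 kHz = 20.2 kHz.
Distinct values: {6.6 kHz, 8.4 kHz, 17.6 kHz, 20.2 kHz}.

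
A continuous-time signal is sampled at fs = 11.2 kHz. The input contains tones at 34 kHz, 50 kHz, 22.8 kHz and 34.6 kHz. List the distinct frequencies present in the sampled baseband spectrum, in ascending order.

0.4 kHz, 1 kHz, 5.2 kHz

fs/2 = 5.6 kHz.
34 kHz mod fs = 0.4 kHz.
0.4 kHz ≤ fs/2 = 5.6 kHz, appears at 0.4 kHz.
50 kHz mod fs = 5.2 kHz.
5.2 kHz ≤ fs/2 = 5.6 kHz, appears at 5.2 kHz.
22.8 kHz mod fs = 0.4 kHz.
0.4 kHz ≤ fs/2 = 5.6 kHz, appears at 0.4 kHz.
34.6 kHz mod fs = 1 kHz.
1 kHz ≤ fs/2 = 5.6 kHz, appears at 1 kHz.
Distinct values: {0.4 kHz, 1 kHz, 5.2 kHz}.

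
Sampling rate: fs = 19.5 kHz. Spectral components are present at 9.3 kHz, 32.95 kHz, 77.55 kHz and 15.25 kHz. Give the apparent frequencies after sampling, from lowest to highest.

fs/2 = 9.75 kHz.
9.3 kHz ≤ fs/2 = 9.75 kHz, passes unchanged.
32.95 kHz mod fs = 13.45 kHz.
13.45 kHz > fs/2 = 9.75 kHz, folds to fs − 13.45 kHz = 6.05 kHz.
77.55 kHz mod fs = 19.05 kHz.
19.05 kHz > fs/2 = 9.75 kHz, folds to fs − 19.05 kHz = 0.45 kHz.
15.25 kHz > fs/2 = 9.75 kHz, folds to fs − 15.25 kHz = 4.25 kHz.
Distinct values: {0.45 kHz, 4.25 kHz, 6.05 kHz, 9.3 kHz}.

0.45 kHz, 4.25 kHz, 6.05 kHz, 9.3 kHz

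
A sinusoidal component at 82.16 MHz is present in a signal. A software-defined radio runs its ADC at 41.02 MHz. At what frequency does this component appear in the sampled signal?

82.16 MHz mod fs = 0.12 MHz.
0.12 MHz ≤ fs/2 = 20.51 MHz, appears at 0.12 MHz.

0.12 MHz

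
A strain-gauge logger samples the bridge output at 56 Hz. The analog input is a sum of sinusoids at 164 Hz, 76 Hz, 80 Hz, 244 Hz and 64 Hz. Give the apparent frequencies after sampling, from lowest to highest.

4 Hz, 8 Hz, 20 Hz, 24 Hz

fs/2 = 28 Hz.
164 Hz mod fs = 52 Hz.
52 Hz > fs/2 = 28 Hz, folds to fs − 52 Hz = 4 Hz.
76 Hz mod fs = 20 Hz.
20 Hz ≤ fs/2 = 28 Hz, appears at 20 Hz.
80 Hz mod fs = 24 Hz.
24 Hz ≤ fs/2 = 28 Hz, appears at 24 Hz.
244 Hz mod fs = 20 Hz.
20 Hz ≤ fs/2 = 28 Hz, appears at 20 Hz.
64 Hz mod fs = 8 Hz.
8 Hz ≤ fs/2 = 28 Hz, appears at 8 Hz.
Distinct values: {4 Hz, 8 Hz, 20 Hz, 24 Hz}.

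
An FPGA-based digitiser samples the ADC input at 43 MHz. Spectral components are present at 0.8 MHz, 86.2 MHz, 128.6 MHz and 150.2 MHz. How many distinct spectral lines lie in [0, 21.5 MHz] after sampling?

4

fs/2 = 21.5 MHz.
0.8 MHz ≤ fs/2 = 21.5 MHz, passes unchanged.
86.2 MHz mod fs = 0.2 MHz.
0.2 MHz ≤ fs/2 = 21.5 MHz, appears at 0.2 MHz.
128.6 MHz mod fs = 42.6 MHz.
42.6 MHz > fs/2 = 21.5 MHz, folds to fs − 42.6 MHz = 0.4 MHz.
150.2 MHz mod fs = 21.2 MHz.
21.2 MHz ≤ fs/2 = 21.5 MHz, appears at 21.2 MHz.
Distinct values: {0.2 MHz, 0.4 MHz, 0.8 MHz, 21.2 MHz} → 4.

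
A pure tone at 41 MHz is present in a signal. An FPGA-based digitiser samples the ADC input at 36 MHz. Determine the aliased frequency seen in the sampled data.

5 MHz

41 MHz mod fs = 5 MHz.
5 MHz ≤ fs/2 = 18 MHz, appears at 5 MHz.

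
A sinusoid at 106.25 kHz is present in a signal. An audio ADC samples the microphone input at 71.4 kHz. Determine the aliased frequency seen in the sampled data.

106.25 kHz mod fs = 34.85 kHz.
34.85 kHz ≤ fs/2 = 35.7 kHz, appears at 34.85 kHz.

34.85 kHz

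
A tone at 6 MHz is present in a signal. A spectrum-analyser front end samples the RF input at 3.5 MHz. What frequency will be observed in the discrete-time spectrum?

1 MHz

6 MHz mod fs = 2.5 MHz.
2.5 MHz > fs/2 = 1.75 MHz, folds to fs − 2.5 MHz = 1 MHz.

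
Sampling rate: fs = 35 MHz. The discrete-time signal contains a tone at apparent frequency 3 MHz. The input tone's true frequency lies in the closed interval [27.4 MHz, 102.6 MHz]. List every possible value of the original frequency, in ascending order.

32 MHz, 38 MHz, 67 MHz, 73 MHz, 102 MHz

Frequencies that alias to 3 MHz are k·fs ± 3 MHz for integer k ≥ 0.
k=0: 3 MHz.
k=1: 32 MHz, 38 MHz.
k=2: 67 MHz, 73 MHz.
k=3: 102 MHz, 108 MHz.
k=4: 137 MHz, 143 MHz.
Within [27.4 MHz, 102.6 MHz]: 32 MHz, 38 MHz, 67 MHz, 73 MHz, 102 MHz.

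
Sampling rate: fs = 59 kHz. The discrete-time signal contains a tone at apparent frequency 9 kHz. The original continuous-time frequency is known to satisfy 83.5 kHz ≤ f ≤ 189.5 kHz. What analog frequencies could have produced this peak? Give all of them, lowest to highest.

109 kHz, 127 kHz, 168 kHz, 186 kHz

Frequencies that alias to 9 kHz are k·fs ± 9 kHz for integer k ≥ 0.
k=0: 9 kHz.
k=1: 50 kHz, 68 kHz.
k=2: 109 kHz, 127 kHz.
k=3: 168 kHz, 186 kHz.
k=4: 227 kHz, 245 kHz.
Within [83.5 kHz, 189.5 kHz]: 109 kHz, 127 kHz, 168 kHz, 186 kHz.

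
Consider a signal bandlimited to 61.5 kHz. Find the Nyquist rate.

Nyquist rate = 2 × 61.5 kHz = 123 kHz.

123 kHz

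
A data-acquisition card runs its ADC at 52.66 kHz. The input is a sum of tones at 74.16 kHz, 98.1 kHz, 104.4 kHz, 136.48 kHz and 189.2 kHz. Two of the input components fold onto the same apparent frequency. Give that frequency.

21.5 kHz

fs/2 = 26.33 kHz.
74.16 kHz mod fs = 21.5 kHz.
21.5 kHz ≤ fs/2 = 26.33 kHz, appears at 21.5 kHz.
98.1 kHz mod fs = 45.44 kHz.
45.44 kHz > fs/2 = 26.33 kHz, folds to fs − 45.44 kHz = 7.22 kHz.
104.4 kHz mod fs = 51.74 kHz.
51.74 kHz > fs/2 = 26.33 kHz, folds to fs − 51.74 kHz = 0.92 kHz.
136.48 kHz mod fs = 31.16 kHz.
31.16 kHz > fs/2 = 26.33 kHz, folds to fs − 31.16 kHz = 21.5 kHz.
189.2 kHz mod fs = 31.22 kHz.
31.22 kHz > fs/2 = 26.33 kHz, folds to fs − 31.22 kHz = 21.44 kHz.
74.16 kHz and 136.48 kHz both map to 21.5 kHz.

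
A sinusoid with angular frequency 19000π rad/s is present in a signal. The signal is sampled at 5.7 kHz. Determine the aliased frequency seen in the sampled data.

1.9 kHz

ω = 19000π rad/s → f = ω/(2π) = 9500 Hz = 9.5 kHz.
9.5 kHz mod fs = 3.8 kHz.
3.8 kHz > fs/2 = 2.85 kHz, folds to fs − 3.8 kHz = 1.9 kHz.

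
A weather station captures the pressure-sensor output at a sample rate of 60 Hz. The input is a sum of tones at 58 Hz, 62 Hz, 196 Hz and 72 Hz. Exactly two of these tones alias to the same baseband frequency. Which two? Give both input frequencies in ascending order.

58 Hz, 62 Hz

fs/2 = 30 Hz.
58 Hz > fs/2 = 30 Hz, folds to fs − 58 Hz = 2 Hz.
62 Hz mod fs = 2 Hz.
2 Hz ≤ fs/2 = 30 Hz, appears at 2 Hz.
196 Hz mod fs = 16 Hz.
16 Hz ≤ fs/2 = 30 Hz, appears at 16 Hz.
72 Hz mod fs = 12 Hz.
12 Hz ≤ fs/2 = 30 Hz, appears at 12 Hz.
58 Hz and 62 Hz both map to 2 Hz.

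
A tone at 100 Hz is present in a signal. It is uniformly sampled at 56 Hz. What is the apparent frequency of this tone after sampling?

12 Hz

100 Hz mod fs = 44 Hz.
44 Hz > fs/2 = 28 Hz, folds to fs − 44 Hz = 12 Hz.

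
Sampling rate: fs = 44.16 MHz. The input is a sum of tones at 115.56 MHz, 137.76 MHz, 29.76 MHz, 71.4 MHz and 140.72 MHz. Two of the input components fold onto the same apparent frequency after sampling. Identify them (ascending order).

fs/2 = 22.08 MHz.
115.56 MHz mod fs = 27.24 MHz.
27.24 MHz > fs/2 = 22.08 MHz, folds to fs − 27.24 MHz = 16.92 MHz.
137.76 MHz mod fs = 5.28 MHz.
5.28 MHz ≤ fs/2 = 22.08 MHz, appears at 5.28 MHz.
29.76 MHz > fs/2 = 22.08 MHz, folds to fs − 29.76 MHz = 14.4 MHz.
71.4 MHz mod fs = 27.24 MHz.
27.24 MHz > fs/2 = 22.08 MHz, folds to fs − 27.24 MHz = 16.92 MHz.
140.72 MHz mod fs = 8.24 MHz.
8.24 MHz ≤ fs/2 = 22.08 MHz, appears at 8.24 MHz.
71.4 MHz and 115.56 MHz both map to 16.92 MHz.

71.4 MHz, 115.56 MHz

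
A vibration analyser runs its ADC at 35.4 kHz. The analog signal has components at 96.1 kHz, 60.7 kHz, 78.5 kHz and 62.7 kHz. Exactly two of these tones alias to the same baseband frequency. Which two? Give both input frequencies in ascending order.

fs/2 = 17.7 kHz.
96.1 kHz mod fs = 25.3 kHz.
25.3 kHz > fs/2 = 17.7 kHz, folds to fs − 25.3 kHz = 10.1 kHz.
60.7 kHz mod fs = 25.3 kHz.
25.3 kHz > fs/2 = 17.7 kHz, folds to fs − 25.3 kHz = 10.1 kHz.
78.5 kHz mod fs = 7.7 kHz.
7.7 kHz ≤ fs/2 = 17.7 kHz, appears at 7.7 kHz.
62.7 kHz mod fs = 27.3 kHz.
27.3 kHz > fs/2 = 17.7 kHz, folds to fs − 27.3 kHz = 8.1 kHz.
60.7 kHz and 96.1 kHz both map to 10.1 kHz.

60.7 kHz, 96.1 kHz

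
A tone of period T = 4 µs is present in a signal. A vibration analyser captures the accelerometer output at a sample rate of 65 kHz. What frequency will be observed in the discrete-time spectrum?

T = 4 µs → f = 1/T = 250 kHz.
250 kHz mod fs = 55 kHz.
55 kHz > fs/2 = 32.5 kHz, folds to fs − 55 kHz = 10 kHz.

10 kHz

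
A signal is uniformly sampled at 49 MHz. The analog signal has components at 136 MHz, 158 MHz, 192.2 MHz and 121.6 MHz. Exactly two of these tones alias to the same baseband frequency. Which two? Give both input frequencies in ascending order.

fs/2 = 24.5 MHz.
136 MHz mod fs = 38 MHz.
38 MHz > fs/2 = 24.5 MHz, folds to fs − 38 MHz = 11 MHz.
158 MHz mod fs = 11 MHz.
11 MHz ≤ fs/2 = 24.5 MHz, appears at 11 MHz.
192.2 MHz mod fs = 45.2 MHz.
45.2 MHz > fs/2 = 24.5 MHz, folds to fs − 45.2 MHz = 3.8 MHz.
121.6 MHz mod fs = 23.6 MHz.
23.6 MHz ≤ fs/2 = 24.5 MHz, appears at 23.6 MHz.
136 MHz and 158 MHz both map to 11 MHz.

136 MHz, 158 MHz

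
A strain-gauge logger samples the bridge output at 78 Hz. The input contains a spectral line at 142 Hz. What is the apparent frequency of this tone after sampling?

14 Hz

142 Hz mod fs = 64 Hz.
64 Hz > fs/2 = 39 Hz, folds to fs − 64 Hz = 14 Hz.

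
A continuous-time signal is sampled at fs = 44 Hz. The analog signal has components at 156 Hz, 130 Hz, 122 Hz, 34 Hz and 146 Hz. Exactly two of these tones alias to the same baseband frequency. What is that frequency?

10 Hz

fs/2 = 22 Hz.
156 Hz mod fs = 24 Hz.
24 Hz > fs/2 = 22 Hz, folds to fs − 24 Hz = 20 Hz.
130 Hz mod fs = 42 Hz.
42 Hz > fs/2 = 22 Hz, folds to fs − 42 Hz = 2 Hz.
122 Hz mod fs = 34 Hz.
34 Hz > fs/2 = 22 Hz, folds to fs − 34 Hz = 10 Hz.
34 Hz > fs/2 = 22 Hz, folds to fs − 34 Hz = 10 Hz.
146 Hz mod fs = 14 Hz.
14 Hz ≤ fs/2 = 22 Hz, appears at 14 Hz.
34 Hz and 122 Hz both map to 10 Hz.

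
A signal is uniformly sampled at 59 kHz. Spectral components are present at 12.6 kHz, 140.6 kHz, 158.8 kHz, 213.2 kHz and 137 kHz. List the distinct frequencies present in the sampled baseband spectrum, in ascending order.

fs/2 = 29.5 kHz.
12.6 kHz ≤ fs/2 = 29.5 kHz, passes unchanged.
140.6 kHz mod fs = 22.6 kHz.
22.6 kHz ≤ fs/2 = 29.5 kHz, appears at 22.6 kHz.
158.8 kHz mod fs = 40.8 kHz.
40.8 kHz > fs/2 = 29.5 kHz, folds to fs − 40.8 kHz = 18.2 kHz.
213.2 kHz mod fs = 36.2 kHz.
36.2 kHz > fs/2 = 29.5 kHz, folds to fs − 36.2 kHz = 22.8 kHz.
137 kHz mod fs = 19 kHz.
19 kHz ≤ fs/2 = 29.5 kHz, appears at 19 kHz.
Distinct values: {12.6 kHz, 18.2 kHz, 19 kHz, 22.6 kHz, 22.8 kHz}.

12.6 kHz, 18.2 kHz, 19 kHz, 22.6 kHz, 22.8 kHz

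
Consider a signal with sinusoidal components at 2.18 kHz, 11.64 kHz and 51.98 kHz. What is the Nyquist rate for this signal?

103.96 kHz

Highest-frequency component: 51.98 kHz.
Nyquist rate = 2 × 51.98 kHz = 103.96 kHz.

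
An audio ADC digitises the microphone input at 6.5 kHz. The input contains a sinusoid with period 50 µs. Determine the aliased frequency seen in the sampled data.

T = 50 µs → f = 1/T = 20 kHz.
20 kHz mod fs = 0.5 kHz.
0.5 kHz ≤ fs/2 = 3.25 kHz, appears at 0.5 kHz.

0.5 kHz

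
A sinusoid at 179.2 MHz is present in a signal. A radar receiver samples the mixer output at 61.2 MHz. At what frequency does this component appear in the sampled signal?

179.2 MHz mod fs = 56.8 MHz.
56.8 MHz > fs/2 = 30.6 MHz, folds to fs − 56.8 MHz = 4.4 MHz.

4.4 MHz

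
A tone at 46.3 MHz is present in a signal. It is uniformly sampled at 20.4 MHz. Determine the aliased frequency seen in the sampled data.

5.5 MHz

46.3 MHz mod fs = 5.5 MHz.
5.5 MHz ≤ fs/2 = 10.2 MHz, appears at 5.5 MHz.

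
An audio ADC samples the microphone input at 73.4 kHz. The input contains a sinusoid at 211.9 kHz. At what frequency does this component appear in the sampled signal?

8.3 kHz

211.9 kHz mod fs = 65.1 kHz.
65.1 kHz > fs/2 = 36.7 kHz, folds to fs − 65.1 kHz = 8.3 kHz.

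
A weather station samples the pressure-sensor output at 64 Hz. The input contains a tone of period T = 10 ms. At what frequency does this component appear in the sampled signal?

28 Hz

T = 10 ms → f = 1/T = 100 Hz.
100 Hz mod fs = 36 Hz.
36 Hz > fs/2 = 32 Hz, folds to fs − 36 Hz = 28 Hz.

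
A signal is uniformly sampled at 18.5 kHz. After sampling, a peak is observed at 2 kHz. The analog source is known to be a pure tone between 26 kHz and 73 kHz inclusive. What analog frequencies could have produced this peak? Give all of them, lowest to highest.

35 kHz, 39 kHz, 53.5 kHz, 57.5 kHz, 72 kHz

Frequencies that alias to 2 kHz are k·fs ± 2 kHz for integer k ≥ 0.
k=0: 2 kHz.
k=1: 16.5 kHz, 20.5 kHz.
k=2: 35 kHz, 39 kHz.
k=3: 53.5 kHz, 57.5 kHz.
k=4: 72 kHz, 76 kHz.
k=5: 90.5 kHz, 94.5 kHz.
Within [26 kHz, 73 kHz]: 35 kHz, 39 kHz, 53.5 kHz, 57.5 kHz, 72 kHz.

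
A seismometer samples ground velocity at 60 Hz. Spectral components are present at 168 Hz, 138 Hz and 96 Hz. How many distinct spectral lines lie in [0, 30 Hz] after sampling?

3

fs/2 = 30 Hz.
168 Hz mod fs = 48 Hz.
48 Hz > fs/2 = 30 Hz, folds to fs − 48 Hz = 12 Hz.
138 Hz mod fs = 18 Hz.
18 Hz ≤ fs/2 = 30 Hz, appears at 18 Hz.
96 Hz mod fs = 36 Hz.
36 Hz > fs/2 = 30 Hz, folds to fs − 36 Hz = 24 Hz.
Distinct values: {12 Hz, 18 Hz, 24 Hz} → 3.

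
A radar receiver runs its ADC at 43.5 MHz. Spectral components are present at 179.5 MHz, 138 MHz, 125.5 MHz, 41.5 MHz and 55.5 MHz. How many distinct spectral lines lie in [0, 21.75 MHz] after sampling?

5

fs/2 = 21.75 MHz.
179.5 MHz mod fs = 5.5 MHz.
5.5 MHz ≤ fs/2 = 21.75 MHz, appears at 5.5 MHz.
138 MHz mod fs = 7.5 MHz.
7.5 MHz ≤ fs/2 = 21.75 MHz, appears at 7.5 MHz.
125.5 MHz mod fs = 38.5 MHz.
38.5 MHz > fs/2 = 21.75 MHz, folds to fs − 38.5 MHz = 5 MHz.
41.5 MHz > fs/2 = 21.75 MHz, folds to fs − 41.5 MHz = 2 MHz.
55.5 MHz mod fs = 12 MHz.
12 MHz ≤ fs/2 = 21.75 MHz, appears at 12 MHz.
Distinct values: {2 MHz, 5 MHz, 5.5 MHz, 7.5 MHz, 12 MHz} → 5.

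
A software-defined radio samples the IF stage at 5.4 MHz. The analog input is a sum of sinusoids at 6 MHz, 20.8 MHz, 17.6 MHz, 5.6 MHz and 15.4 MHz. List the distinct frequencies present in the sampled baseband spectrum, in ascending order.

0.2 MHz, 0.6 MHz, 0.8 MHz, 1.4 MHz

fs/2 = 2.7 MHz.
6 MHz mod fs = 0.6 MHz.
0.6 MHz ≤ fs/2 = 2.7 MHz, appears at 0.6 MHz.
20.8 MHz mod fs = 4.6 MHz.
4.6 MHz > fs/2 = 2.7 MHz, folds to fs − 4.6 MHz = 0.8 MHz.
17.6 MHz mod fs = 1.4 MHz.
1.4 MHz ≤ fs/2 = 2.7 MHz, appears at 1.4 MHz.
5.6 MHz mod fs = 0.2 MHz.
0.2 MHz ≤ fs/2 = 2.7 MHz, appears at 0.2 MHz.
15.4 MHz mod fs = 4.6 MHz.
4.6 MHz > fs/2 = 2.7 MHz, folds to fs − 4.6 MHz = 0.8 MHz.
Distinct values: {0.2 MHz, 0.6 MHz, 0.8 MHz, 1.4 MHz}.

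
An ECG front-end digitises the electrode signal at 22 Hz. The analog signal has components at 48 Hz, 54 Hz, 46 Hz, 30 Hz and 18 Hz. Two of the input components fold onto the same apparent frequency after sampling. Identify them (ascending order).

18 Hz, 48 Hz

fs/2 = 11 Hz.
48 Hz mod fs = 4 Hz.
4 Hz ≤ fs/2 = 11 Hz, appears at 4 Hz.
54 Hz mod fs = 10 Hz.
10 Hz ≤ fs/2 = 11 Hz, appears at 10 Hz.
46 Hz mod fs = 2 Hz.
2 Hz ≤ fs/2 = 11 Hz, appears at 2 Hz.
30 Hz mod fs = 8 Hz.
8 Hz ≤ fs/2 = 11 Hz, appears at 8 Hz.
18 Hz > fs/2 = 11 Hz, folds to fs − 18 Hz = 4 Hz.
18 Hz and 48 Hz both map to 4 Hz.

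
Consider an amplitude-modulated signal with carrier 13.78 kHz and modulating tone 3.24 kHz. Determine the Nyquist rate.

34.04 kHz

AM sidebands sit at fc ± fm = 10.54 kHz and 17.02 kHz.
Highest-frequency component: 17.02 kHz.
Nyquist rate = 2 × 17.02 kHz = 34.04 kHz.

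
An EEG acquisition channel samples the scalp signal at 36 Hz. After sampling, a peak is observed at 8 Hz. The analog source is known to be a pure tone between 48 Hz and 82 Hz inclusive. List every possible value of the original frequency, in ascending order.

Frequencies that alias to 8 Hz are k·fs ± 8 Hz for integer k ≥ 0.
k=0: 8 Hz.
k=1: 28 Hz, 44 Hz.
k=2: 64 Hz, 80 Hz.
k=3: 100 Hz, 116 Hz.
Within [48 Hz, 82 Hz]: 64 Hz, 80 Hz.

64 Hz, 80 Hz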